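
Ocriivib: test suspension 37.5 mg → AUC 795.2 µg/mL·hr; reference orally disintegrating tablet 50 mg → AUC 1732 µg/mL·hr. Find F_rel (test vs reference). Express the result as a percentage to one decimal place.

F_rel = 61.2%

F_rel = (AUC_test/D_test) / (AUC_ref/D_ref)
      = (795.2/37.5) / (1732/50)
      = 21.2053 / 34.64 = 0.6122 = 61.22%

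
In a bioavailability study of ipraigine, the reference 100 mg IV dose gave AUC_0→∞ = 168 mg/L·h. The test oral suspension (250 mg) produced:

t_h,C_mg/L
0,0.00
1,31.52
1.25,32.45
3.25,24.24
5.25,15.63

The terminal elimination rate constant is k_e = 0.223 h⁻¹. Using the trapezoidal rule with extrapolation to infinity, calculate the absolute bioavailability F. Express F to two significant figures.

Trapezoidal AUC_0→5.25 (oral suspension):
  [0→1]: (0.00+31.52)/2 × 1 = 15.76
  [1→1.25]: (31.52+32.45)/2 × 0.25 = 7.99625
  [1.25→3.25]: (32.45+24.24)/2 × 2 = 56.69
  [3.25→5.25]: (24.24+15.63)/2 × 2 = 39.87
  Sum = 120.31625 mg/L·h
Tail: C_last/k_e = 15.63/0.223 = 70.090
AUC_0→∞ (oral suspension) = 120.31625 + 70.090 = 190.40625 mg/L·h
F = (AUC_ev/D_ev)/(AUC_iv/D_iv) = (190.40625/250)/(168/100) = 0.761625/1.68 = 0.4533

F = 0.45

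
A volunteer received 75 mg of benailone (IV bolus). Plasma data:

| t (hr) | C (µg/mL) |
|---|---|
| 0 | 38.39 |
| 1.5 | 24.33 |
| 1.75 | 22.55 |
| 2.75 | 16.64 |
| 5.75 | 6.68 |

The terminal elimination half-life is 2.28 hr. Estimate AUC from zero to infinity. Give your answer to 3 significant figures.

Trapezoidal AUC_0→5.75:
  [0→1.5]: (38.39+24.33)/2 × 1.5 = 47.04
  [1.5→1.75]: (24.33+22.55)/2 × 0.25 = 5.86
  [1.75→2.75]: (22.55+16.64)/2 × 1 = 19.595
  [2.75→5.75]: (16.64+6.68)/2 × 3 = 34.98
  Sum = 107.475 µg/mL·hr
k_e = ln2 / t½ = 0.693147 / 2.28 = 0.3040 hr^-1
Extrapolated tail: C_last / k_e = 6.68 / 0.304 = 21.974
AUC_0→∞ = 107.475 + 21.974 = 129.449 µg/mL·hr

AUC = 129 µg/mL·hr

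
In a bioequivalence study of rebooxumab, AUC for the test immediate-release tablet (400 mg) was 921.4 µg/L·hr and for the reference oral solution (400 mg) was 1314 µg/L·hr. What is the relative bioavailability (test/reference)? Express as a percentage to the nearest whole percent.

F_rel = (AUC_test/D_test) / (AUC_ref/D_ref)
      = (921.4/400) / (1314/400)
      = 2.3035 / 3.285 = 0.7012 = 70.12%

F_rel = 70%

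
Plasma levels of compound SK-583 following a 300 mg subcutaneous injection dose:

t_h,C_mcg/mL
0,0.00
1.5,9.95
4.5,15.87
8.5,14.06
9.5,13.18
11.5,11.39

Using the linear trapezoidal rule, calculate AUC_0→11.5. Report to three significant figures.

Trapezoidal AUC_0→11.5:
  [0→1.5]: (0.00+9.95)/2 × 1.5 = 7.4625
  [1.5→4.5]: (9.95+15.87)/2 × 3 = 38.73
  [4.5→8.5]: (15.87+14.06)/2 × 4 = 59.86
  [8.5→9.5]: (14.06+13.18)/2 × 1 = 13.62
  [9.5→11.5]: (13.18+11.39)/2 × 2 = 24.57
  Sum = 144.2425 mcg/mL·h

AUC = 144 mcg/mL·h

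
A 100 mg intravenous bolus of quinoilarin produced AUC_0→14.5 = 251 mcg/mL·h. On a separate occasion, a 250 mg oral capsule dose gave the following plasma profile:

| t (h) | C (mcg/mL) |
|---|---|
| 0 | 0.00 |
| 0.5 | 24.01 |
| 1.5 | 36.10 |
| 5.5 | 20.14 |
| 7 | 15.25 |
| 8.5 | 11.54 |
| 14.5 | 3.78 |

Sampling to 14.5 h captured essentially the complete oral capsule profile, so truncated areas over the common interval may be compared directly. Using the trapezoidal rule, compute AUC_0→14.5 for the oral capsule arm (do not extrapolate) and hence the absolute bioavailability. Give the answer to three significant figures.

F = 0.384

Trapezoidal AUC_0→14.5 (oral capsule):
  [0→0.5]: (0.00+24.01)/2 × 0.5 = 6.0025
  [0.5→1.5]: (24.01+36.10)/2 × 1 = 30.055
  [1.5→5.5]: (36.10+20.14)/2 × 4 = 112.48
  [5.5→7]: (20.14+15.25)/2 × 1.5 = 26.5425
  [7→8.5]: (15.25+11.54)/2 × 1.5 = 20.0925
  [8.5→14.5]: (11.54+3.78)/2 × 6 = 45.96
  Sum = 241.1325 mcg/mL·h
F = (AUC_ev/D_ev)/(AUC_iv/D_iv) = (241.1325/250)/(251/100) = 0.96453/2.51 = 0.3843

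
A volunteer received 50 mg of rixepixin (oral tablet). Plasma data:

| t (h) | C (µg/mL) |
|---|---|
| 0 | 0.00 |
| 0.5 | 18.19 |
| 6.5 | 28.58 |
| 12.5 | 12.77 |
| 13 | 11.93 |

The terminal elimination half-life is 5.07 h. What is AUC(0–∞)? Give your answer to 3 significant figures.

Trapezoidal AUC_0→13:
  [0→0.5]: (0.00+18.19)/2 × 0.5 = 4.5475
  [0.5→6.5]: (18.19+28.58)/2 × 6 = 140.31
  [6.5→12.5]: (28.58+12.77)/2 × 6 = 124.05
  [12.5→13]: (12.77+11.93)/2 × 0.5 = 6.175
  Sum = 275.0825 µg/mL·h
k_e = ln2 / t½ = 0.693147 / 5.07 = 0.1367 h^-1
Extrapolated tail: C_last / k_e = 11.93 / 0.1367 = 87.271
AUC_0→∞ = 275.0825 + 87.271 = 362.3535 µg/mL·h

AUC = 362 µg/mL·h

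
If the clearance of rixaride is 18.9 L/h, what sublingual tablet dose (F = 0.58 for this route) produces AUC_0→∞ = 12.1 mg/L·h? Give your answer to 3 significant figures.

Dose = 394 mg

Dose = CL × AUC_0→∞ / F
     = 18.9 × 12.1 / 0.58 = 394.293 mg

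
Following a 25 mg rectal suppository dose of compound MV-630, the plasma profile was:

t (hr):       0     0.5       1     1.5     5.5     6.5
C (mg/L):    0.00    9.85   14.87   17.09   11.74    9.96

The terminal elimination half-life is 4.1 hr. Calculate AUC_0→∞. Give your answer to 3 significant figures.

AUC = 144 mg/L·hr

Trapezoidal AUC_0→6.5:
  [0→0.5]: (0.00+9.85)/2 × 0.5 = 2.4625
  [0.5→1]: (9.85+14.87)/2 × 0.5 = 6.18
  [1→1.5]: (14.87+17.09)/2 × 0.5 = 7.99
  [1.5→5.5]: (17.09+11.74)/2 × 4 = 57.66
  [5.5→6.5]: (11.74+9.96)/2 × 1 = 10.85
  Sum = 85.1425 mg/L·hr
k_e = ln2 / t½ = 0.693147 / 4.1 = 0.1691 hr^-1
Extrapolated tail: C_last / k_e = 9.96 / 0.1691 = 58.900
AUC_0→∞ = 85.1425 + 58.900 = 144.0425 mg/L·hr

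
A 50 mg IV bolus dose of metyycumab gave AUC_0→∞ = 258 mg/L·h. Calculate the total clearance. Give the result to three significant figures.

CL = 0.194 L/h

CL = Dose_iv / AUC_0→∞
   = 50 / 258 = 0.193798 L/h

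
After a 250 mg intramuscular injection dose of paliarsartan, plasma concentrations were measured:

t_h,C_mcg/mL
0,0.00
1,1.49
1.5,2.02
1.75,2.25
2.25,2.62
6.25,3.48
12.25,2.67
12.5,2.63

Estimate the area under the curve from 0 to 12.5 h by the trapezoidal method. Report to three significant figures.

Trapezoidal AUC_0→12.5:
  [0→1]: (0.00+1.49)/2 × 1 = 0.745
  [1→1.5]: (1.49+2.02)/2 × 0.5 = 0.8775
  [1.5→1.75]: (2.02+2.25)/2 × 0.25 = 0.53375
  [1.75→2.25]: (2.25+2.62)/2 × 0.5 = 1.2175
  [2.25→6.25]: (2.62+3.48)/2 × 4 = 12.2
  [6.25→12.25]: (3.48+2.67)/2 × 6 = 18.45
  [12.25→12.5]: (2.67+2.63)/2 × 0.25 = 0.6625
  Sum = 34.68625 mcg/mL·h

AUC = 34.7 mcg/mL·h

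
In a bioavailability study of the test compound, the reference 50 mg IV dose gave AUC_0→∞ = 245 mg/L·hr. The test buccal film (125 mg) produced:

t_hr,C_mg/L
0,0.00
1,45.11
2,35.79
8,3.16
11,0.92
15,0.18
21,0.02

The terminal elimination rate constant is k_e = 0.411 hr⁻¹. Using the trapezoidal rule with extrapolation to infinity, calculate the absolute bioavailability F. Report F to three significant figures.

Trapezoidal AUC_0→21 (buccal film):
  [0→1]: (0.00+45.11)/2 × 1 = 22.555
  [1→2]: (45.11+35.79)/2 × 1 = 40.45
  [2→8]: (35.79+3.16)/2 × 6 = 116.85
  [8→11]: (3.16+0.92)/2 × 3 = 6.12
  [11→15]: (0.92+0.18)/2 × 4 = 2.2
  [15→21]: (0.18+0.02)/2 × 6 = 0.6
  Sum = 188.775 mg/L·hr
Tail: C_last/k_e = 0.02/0.411 = 0.049
AUC_0→∞ (buccal film) = 188.775 + 0.049 = 188.824 mg/L·hr
F = (AUC_ev/D_ev)/(AUC_iv/D_iv) = (188.824/125)/(245/50) = 1.510592/4.9 = 0.3083

F = 0.308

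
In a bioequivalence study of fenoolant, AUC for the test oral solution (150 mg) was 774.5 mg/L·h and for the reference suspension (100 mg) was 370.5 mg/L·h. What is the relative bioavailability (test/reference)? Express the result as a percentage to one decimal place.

F_rel = 139.4%

F_rel = (AUC_test/D_test) / (AUC_ref/D_ref)
      = (774.5/150) / (370.5/100)
      = 5.16333 / 3.705 = 1.3936 = 139.36%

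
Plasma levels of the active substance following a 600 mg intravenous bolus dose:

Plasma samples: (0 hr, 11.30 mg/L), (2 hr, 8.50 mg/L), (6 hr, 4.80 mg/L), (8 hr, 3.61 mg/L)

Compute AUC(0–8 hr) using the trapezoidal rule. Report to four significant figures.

AUC = 54.81 mg/L·hr

Trapezoidal AUC_0→8:
  [0→2]: (11.30+8.50)/2 × 2 = 19.8
  [2→6]: (8.50+4.80)/2 × 4 = 26.6
  [6→8]: (4.80+3.61)/2 × 2 = 8.41
  Sum = 54.81 mg/L·hr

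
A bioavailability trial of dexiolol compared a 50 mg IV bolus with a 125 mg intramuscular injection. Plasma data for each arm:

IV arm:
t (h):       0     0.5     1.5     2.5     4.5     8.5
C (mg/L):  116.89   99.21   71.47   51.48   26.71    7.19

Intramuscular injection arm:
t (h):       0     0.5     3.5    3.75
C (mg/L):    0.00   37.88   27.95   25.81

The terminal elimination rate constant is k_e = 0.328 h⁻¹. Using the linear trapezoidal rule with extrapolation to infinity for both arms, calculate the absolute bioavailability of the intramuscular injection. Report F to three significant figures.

F = 0.210

Trapezoidal AUC_0→8.5 (IV):
  [0→0.5]: (116.89+99.21)/2 × 0.5 = 54.025
  [0.5→1.5]: (99.21+71.47)/2 × 1 = 85.34
  [1.5→2.5]: (71.47+51.48)/2 × 1 = 61.475
  [2.5→4.5]: (51.48+26.71)/2 × 2 = 78.19
  [4.5→8.5]: (26.71+7.19)/2 × 4 = 67.8
  Sum = 346.83 mg/L·h
IV tail: 7.19/0.328 = 21.921; AUC_iv,0→∞ = 346.83 + 21.921 = 368.751 mg/L·h
Trapezoidal AUC_0→3.75 (intramuscular injection):
  [0→0.5]: (0.00+37.88)/2 × 0.5 = 9.47
  [0.5→3.5]: (37.88+27.95)/2 × 3 = 98.745
  [3.5→3.75]: (27.95+25.81)/2 × 0.25 = 6.72
  Sum = 114.935 mg/L·h
intramuscular injection tail: 25.81/0.328 = 78.689; AUC_ev,0→∞ = 114.935 + 78.689 = 193.624 mg/L·h
F = (AUC_ev/D_ev)/(AUC_iv/D_iv) = (193.624/125)/(368.751/50) = 1.548992/7.37502 = 0.2100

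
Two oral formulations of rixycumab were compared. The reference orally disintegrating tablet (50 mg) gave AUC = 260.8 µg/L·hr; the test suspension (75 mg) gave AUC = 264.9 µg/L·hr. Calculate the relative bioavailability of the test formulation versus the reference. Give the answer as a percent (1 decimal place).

F_rel = 67.7%

F_rel = (AUC_test/D_test) / (AUC_ref/D_ref)
      = (264.9/75) / (260.8/50)
      = 3.532 / 5.216 = 0.6771 = 67.71%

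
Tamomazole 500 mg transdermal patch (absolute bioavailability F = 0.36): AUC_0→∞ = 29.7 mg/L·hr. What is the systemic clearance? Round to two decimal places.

CL = F × Dose / AUC_0→∞
   = 0.36 × 500 / 29.7 = 6.06061 L/hr

CL = 6.06 L/hr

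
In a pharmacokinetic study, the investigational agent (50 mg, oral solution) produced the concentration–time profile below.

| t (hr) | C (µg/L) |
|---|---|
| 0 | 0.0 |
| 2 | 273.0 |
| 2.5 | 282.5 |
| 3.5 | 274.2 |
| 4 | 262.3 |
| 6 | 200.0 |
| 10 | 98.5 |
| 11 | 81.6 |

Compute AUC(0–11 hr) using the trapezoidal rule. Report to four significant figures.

Trapezoidal AUC_0→11:
  [0→2]: (0.0+273.0)/2 × 2 = 273.0
  [2→2.5]: (273.0+282.5)/2 × 0.5 = 138.875
  [2.5→3.5]: (282.5+274.2)/2 × 1 = 278.35
  [3.5→4]: (274.2+262.3)/2 × 0.5 = 134.125
  [4→6]: (262.3+200.0)/2 × 2 = 462.3
  [6→10]: (200.0+98.5)/2 × 4 = 597.0
  [10→11]: (98.5+81.6)/2 × 1 = 90.05
  Sum = 1973.7 µg/L·hr

AUC = 1974 µg/L·hr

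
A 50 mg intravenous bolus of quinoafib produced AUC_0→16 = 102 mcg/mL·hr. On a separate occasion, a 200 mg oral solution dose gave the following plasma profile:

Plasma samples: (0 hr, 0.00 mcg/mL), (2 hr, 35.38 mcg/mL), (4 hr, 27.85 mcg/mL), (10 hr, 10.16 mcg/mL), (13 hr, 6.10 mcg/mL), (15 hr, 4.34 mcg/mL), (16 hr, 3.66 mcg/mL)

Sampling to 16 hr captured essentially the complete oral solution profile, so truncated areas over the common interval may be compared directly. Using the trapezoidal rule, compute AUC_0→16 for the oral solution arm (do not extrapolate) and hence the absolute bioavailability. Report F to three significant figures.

F = 0.616

Trapezoidal AUC_0→16 (oral solution):
  [0→2]: (0.00+35.38)/2 × 2 = 35.38
  [2→4]: (35.38+27.85)/2 × 2 = 63.23
  [4→10]: (27.85+10.16)/2 × 6 = 114.03
  [10→13]: (10.16+6.10)/2 × 3 = 24.39
  [13→15]: (6.10+4.34)/2 × 2 = 10.44
  [15→16]: (4.34+3.66)/2 × 1 = 4.0
  Sum = 251.47 mcg/mL·hr
F = (AUC_ev/D_ev)/(AUC_iv/D_iv) = (251.47/200)/(102/50) = 1.25735/2.04 = 0.6163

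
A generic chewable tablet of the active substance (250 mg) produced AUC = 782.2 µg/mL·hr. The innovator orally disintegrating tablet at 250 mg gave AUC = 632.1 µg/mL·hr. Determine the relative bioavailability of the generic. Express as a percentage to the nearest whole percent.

F_rel = 124%

F_rel = (AUC_test/D_test) / (AUC_ref/D_ref)
      = (782.2/250) / (632.1/250)
      = 3.1288 / 2.5284 = 1.2375 = 123.75%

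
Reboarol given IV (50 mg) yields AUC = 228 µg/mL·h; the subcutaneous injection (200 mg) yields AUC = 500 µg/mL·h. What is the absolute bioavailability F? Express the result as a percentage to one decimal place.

F = (AUC_ev / D_ev) / (AUC_iv / D_iv)
  = (500/200) / (228/50)
  = 2.5 / 4.56 = 0.5482
  = 54.82%

F = 54.8%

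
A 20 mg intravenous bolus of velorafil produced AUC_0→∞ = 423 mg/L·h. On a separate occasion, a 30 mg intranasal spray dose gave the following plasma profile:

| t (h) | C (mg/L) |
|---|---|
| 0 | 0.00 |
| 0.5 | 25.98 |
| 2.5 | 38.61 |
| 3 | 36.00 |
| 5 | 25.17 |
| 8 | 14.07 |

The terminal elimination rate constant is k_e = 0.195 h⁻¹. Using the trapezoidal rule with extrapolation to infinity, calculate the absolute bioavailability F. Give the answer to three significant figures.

F = 0.444

Trapezoidal AUC_0→8 (intranasal spray):
  [0→0.5]: (0.00+25.98)/2 × 0.5 = 6.495
  [0.5→2.5]: (25.98+38.61)/2 × 2 = 64.59
  [2.5→3]: (38.61+36.00)/2 × 0.5 = 18.6525
  [3→5]: (36.00+25.17)/2 × 2 = 61.17
  [5→8]: (25.17+14.07)/2 × 3 = 58.86
  Sum = 209.7675 mg/L·h
Tail: C_last/k_e = 14.07/0.195 = 72.154
AUC_0→∞ (intranasal spray) = 209.7675 + 72.154 = 281.9215 mg/L·h
F = (AUC_ev/D_ev)/(AUC_iv/D_iv) = (281.9215/30)/(423/20) = 9.39738/21.15 = 0.4443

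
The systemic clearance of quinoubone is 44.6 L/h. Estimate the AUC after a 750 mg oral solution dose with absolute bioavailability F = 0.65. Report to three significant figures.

AUC = 10.9 mg/L·h

AUC_0→∞ = F × Dose / CL
        = 0.65 × 750 / 44.6 = 10.9305 mg/L·h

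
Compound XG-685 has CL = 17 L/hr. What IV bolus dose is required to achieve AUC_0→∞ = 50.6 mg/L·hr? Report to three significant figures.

Dose_iv = CL × AUC_0→∞
     = 17 × 50.6 = 860.2 mg

Dose = 860 mg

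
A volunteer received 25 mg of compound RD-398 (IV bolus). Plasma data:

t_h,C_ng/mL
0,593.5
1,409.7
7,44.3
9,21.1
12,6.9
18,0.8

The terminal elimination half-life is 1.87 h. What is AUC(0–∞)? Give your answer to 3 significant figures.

AUC = 2000 ng/mL·h

Trapezoidal AUC_0→18:
  [0→1]: (593.5+409.7)/2 × 1 = 501.6
  [1→7]: (409.7+44.3)/2 × 6 = 1362.0
  [7→9]: (44.3+21.1)/2 × 2 = 65.4
  [9→12]: (21.1+6.9)/2 × 3 = 42.0
  [12→18]: (6.9+0.8)/2 × 6 = 23.1
  Sum = 1994.1 ng/mL·h
k_e = ln2 / t½ = 0.693147 / 1.87 = 0.3707 h^-1
Extrapolated tail: C_last / k_e = 0.8 / 0.3707 = 2.158
AUC_0→∞ = 1994.1 + 2.158 = 1996.258 ng/mL·h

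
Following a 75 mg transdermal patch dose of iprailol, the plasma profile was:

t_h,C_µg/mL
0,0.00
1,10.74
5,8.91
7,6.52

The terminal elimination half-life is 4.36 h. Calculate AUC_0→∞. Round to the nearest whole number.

Trapezoidal AUC_0→7:
  [0→1]: (0.00+10.74)/2 × 1 = 5.37
  [1→5]: (10.74+8.91)/2 × 4 = 39.3
  [5→7]: (8.91+6.52)/2 × 2 = 15.43
  Sum = 60.1 µg/mL·h
k_e = ln2 / t½ = 0.693147 / 4.36 = 0.1590 h^-1
Extrapolated tail: C_last / k_e = 6.52 / 0.159 = 41.006
AUC_0→∞ = 60.1 + 41.006 = 101.106 µg/mL·h

AUC = 101 µg/mL·h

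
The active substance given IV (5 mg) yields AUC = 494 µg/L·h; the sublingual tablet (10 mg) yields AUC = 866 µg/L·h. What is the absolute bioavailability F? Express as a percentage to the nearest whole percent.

F = 88%

F = (AUC_ev / D_ev) / (AUC_iv / D_iv)
  = (866/10) / (494/5)
  = 86.6 / 98.8 = 0.8765
  = 87.65%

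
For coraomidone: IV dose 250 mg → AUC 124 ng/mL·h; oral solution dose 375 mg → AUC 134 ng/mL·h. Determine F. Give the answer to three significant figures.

F = (AUC_ev / D_ev) / (AUC_iv / D_iv)
  = (134/375) / (124/250)
  = 0.357333 / 0.496 = 0.7204

F = 0.720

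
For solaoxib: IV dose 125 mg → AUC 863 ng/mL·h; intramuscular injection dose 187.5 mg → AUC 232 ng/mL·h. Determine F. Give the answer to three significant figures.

F = 0.179

F = (AUC_ev / D_ev) / (AUC_iv / D_iv)
  = (232/187.5) / (863/125)
  = 1.23733 / 6.904 = 0.1792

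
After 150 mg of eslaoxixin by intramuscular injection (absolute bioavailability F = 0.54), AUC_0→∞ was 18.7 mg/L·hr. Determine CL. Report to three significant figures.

CL = F × Dose / AUC_0→∞
   = 0.54 × 150 / 18.7 = 4.33155 L/hr

CL = 4.33 L/hr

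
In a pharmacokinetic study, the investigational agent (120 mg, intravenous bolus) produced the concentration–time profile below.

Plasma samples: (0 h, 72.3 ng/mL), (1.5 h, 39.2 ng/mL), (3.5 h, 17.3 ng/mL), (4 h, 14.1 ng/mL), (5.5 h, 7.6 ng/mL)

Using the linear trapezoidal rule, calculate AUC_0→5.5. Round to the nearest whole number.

AUC = 164 ng/mL·h

Trapezoidal AUC_0→5.5:
  [0→1.5]: (72.3+39.2)/2 × 1.5 = 83.625
  [1.5→3.5]: (39.2+17.3)/2 × 2 = 56.5
  [3.5→4]: (17.3+14.1)/2 × 0.5 = 7.85
  [4→5.5]: (14.1+7.6)/2 × 1.5 = 16.275
  Sum = 164.25 ng/mL·h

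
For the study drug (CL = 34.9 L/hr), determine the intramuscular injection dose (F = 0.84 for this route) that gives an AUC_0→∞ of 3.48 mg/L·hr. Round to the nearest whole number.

Dose = CL × AUC_0→∞ / F
     = 34.9 × 3.48 / 0.84 = 144.586 mg

Dose = 145 mg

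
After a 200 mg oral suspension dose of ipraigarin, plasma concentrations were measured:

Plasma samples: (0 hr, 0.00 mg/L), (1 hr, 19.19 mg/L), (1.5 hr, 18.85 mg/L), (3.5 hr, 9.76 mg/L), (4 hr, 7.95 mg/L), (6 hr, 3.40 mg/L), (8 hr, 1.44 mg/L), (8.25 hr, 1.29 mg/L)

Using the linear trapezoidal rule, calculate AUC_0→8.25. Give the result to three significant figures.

AUC = 68.7 mg/L·hr

Trapezoidal AUC_0→8.25:
  [0→1]: (0.00+19.19)/2 × 1 = 9.595
  [1→1.5]: (19.19+18.85)/2 × 0.5 = 9.51
  [1.5→3.5]: (18.85+9.76)/2 × 2 = 28.61
  [3.5→4]: (9.76+7.95)/2 × 0.5 = 4.4275
  [4→6]: (7.95+3.40)/2 × 2 = 11.35
  [6→8]: (3.40+1.44)/2 × 2 = 4.84
  [8→8.25]: (1.44+1.29)/2 × 0.25 = 0.34125
  Sum = 68.67375 mg/L·hr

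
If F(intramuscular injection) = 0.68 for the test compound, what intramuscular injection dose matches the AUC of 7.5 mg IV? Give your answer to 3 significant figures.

For equal systemic exposure: F × D_ev = D_iv
D_ev = D_iv / F = 7.5 / 0.68 = 11.0294 mg

D_intramuscular = 11.0 mg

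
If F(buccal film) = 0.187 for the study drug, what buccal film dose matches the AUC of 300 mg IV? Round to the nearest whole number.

For equal systemic exposure: F × D_ev = D_iv
D_ev = D_iv / F = 300 / 0.187 = 1604.28 mg

D_buccal = 1604 mg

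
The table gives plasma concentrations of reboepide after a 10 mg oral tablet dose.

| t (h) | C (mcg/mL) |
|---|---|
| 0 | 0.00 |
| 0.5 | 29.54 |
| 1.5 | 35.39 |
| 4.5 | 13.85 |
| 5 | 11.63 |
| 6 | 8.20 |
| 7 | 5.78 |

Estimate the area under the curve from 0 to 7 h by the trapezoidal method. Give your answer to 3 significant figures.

Trapezoidal AUC_0→7:
  [0→0.5]: (0.00+29.54)/2 × 0.5 = 7.385
  [0.5→1.5]: (29.54+35.39)/2 × 1 = 32.465
  [1.5→4.5]: (35.39+13.85)/2 × 3 = 73.86
  [4.5→5]: (13.85+11.63)/2 × 0.5 = 6.37
  [5→6]: (11.63+8.20)/2 × 1 = 9.915
  [6→7]: (8.20+5.78)/2 × 1 = 6.99
  Sum = 136.985 mcg/mL·h

AUC = 137 mcg/mL·h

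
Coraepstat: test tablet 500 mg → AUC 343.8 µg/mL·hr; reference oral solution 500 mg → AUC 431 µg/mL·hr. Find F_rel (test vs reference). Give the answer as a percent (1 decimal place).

F_rel = 79.8%

F_rel = (AUC_test/D_test) / (AUC_ref/D_ref)
      = (343.8/500) / (431/500)
      = 0.6876 / 0.862 = 0.7977 = 79.77%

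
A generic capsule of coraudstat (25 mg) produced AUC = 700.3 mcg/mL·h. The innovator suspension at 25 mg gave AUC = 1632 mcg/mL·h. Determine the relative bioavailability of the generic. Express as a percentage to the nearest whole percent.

F_rel = 43%

F_rel = (AUC_test/D_test) / (AUC_ref/D_ref)
      = (700.3/25) / (1632/25)
      = 28.012 / 65.28 = 0.4291 = 42.91%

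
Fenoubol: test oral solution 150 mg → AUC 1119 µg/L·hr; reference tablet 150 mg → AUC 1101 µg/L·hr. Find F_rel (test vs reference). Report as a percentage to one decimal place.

F_rel = (AUC_test/D_test) / (AUC_ref/D_ref)
      = (1119/150) / (1101/150)
      = 7.46 / 7.34 = 1.0163 = 101.63%

F_rel = 101.6%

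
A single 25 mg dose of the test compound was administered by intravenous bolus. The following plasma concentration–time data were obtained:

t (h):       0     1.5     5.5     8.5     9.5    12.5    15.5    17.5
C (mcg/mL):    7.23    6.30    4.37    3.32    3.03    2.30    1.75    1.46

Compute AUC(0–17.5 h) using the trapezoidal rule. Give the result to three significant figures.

AUC = 63.5 mcg/mL·h

Trapezoidal AUC_0→17.5:
  [0→1.5]: (7.23+6.30)/2 × 1.5 = 10.1475
  [1.5→5.5]: (6.30+4.37)/2 × 4 = 21.34
  [5.5→8.5]: (4.37+3.32)/2 × 3 = 11.535
  [8.5→9.5]: (3.32+3.03)/2 × 1 = 3.175
  [9.5→12.5]: (3.03+2.30)/2 × 3 = 7.995
  [12.5→15.5]: (2.30+1.75)/2 × 3 = 6.075
  [15.5→17.5]: (1.75+1.46)/2 × 2 = 3.21
  Sum = 63.4775 mcg/mL·h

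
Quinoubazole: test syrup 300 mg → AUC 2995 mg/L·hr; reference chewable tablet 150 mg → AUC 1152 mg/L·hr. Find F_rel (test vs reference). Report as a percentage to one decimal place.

F_rel = 130.0%

F_rel = (AUC_test/D_test) / (AUC_ref/D_ref)
      = (2995/300) / (1152/150)
      = 9.98333 / 7.68 = 1.2999 = 129.99%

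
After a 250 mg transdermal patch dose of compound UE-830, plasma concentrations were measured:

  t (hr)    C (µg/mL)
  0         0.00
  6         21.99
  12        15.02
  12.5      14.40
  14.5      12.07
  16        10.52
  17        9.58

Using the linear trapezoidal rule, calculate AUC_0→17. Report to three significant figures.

Trapezoidal AUC_0→17:
  [0→6]: (0.00+21.99)/2 × 6 = 65.97
  [6→12]: (21.99+15.02)/2 × 6 = 111.03
  [12→12.5]: (15.02+14.40)/2 × 0.5 = 7.355
  [12.5→14.5]: (14.40+12.07)/2 × 2 = 26.47
  [14.5→16]: (12.07+10.52)/2 × 1.5 = 16.9425
  [16→17]: (10.52+9.58)/2 × 1 = 10.05
  Sum = 237.8175 µg/mL·hr

AUC = 238 µg/mL·hr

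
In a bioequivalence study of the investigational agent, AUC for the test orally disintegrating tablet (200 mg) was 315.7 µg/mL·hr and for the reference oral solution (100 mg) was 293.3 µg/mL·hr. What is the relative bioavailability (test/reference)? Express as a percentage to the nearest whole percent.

F_rel = 54%

F_rel = (AUC_test/D_test) / (AUC_ref/D_ref)
      = (315.7/200) / (293.3/100)
      = 1.5785 / 2.933 = 0.5382 = 53.82%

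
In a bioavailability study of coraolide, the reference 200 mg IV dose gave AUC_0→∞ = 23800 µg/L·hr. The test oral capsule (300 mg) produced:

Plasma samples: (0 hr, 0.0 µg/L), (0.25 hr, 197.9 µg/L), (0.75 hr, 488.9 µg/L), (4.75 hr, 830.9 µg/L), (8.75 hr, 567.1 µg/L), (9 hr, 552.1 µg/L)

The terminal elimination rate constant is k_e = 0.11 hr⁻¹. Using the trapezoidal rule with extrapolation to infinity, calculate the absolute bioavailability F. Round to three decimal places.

Trapezoidal AUC_0→9 (oral capsule):
  [0→0.25]: (0.0+197.9)/2 × 0.25 = 24.7375
  [0.25→0.75]: (197.9+488.9)/2 × 0.5 = 171.7
  [0.75→4.75]: (488.9+830.9)/2 × 4 = 2639.6
  [4.75→8.75]: (830.9+567.1)/2 × 4 = 2796.0
  [8.75→9]: (567.1+552.1)/2 × 0.25 = 139.9
  Sum = 5771.9375 µg/L·hr
Tail: C_last/k_e = 552.1/0.11 = 5019.091
AUC_0→∞ (oral capsule) = 5771.9375 + 5019.091 = 10791.0285 µg/L·hr
F = (AUC_ev/D_ev)/(AUC_iv/D_iv) = (10791.0285/300)/(23800/200) = 35.970095/119 = 0.3023

F = 0.302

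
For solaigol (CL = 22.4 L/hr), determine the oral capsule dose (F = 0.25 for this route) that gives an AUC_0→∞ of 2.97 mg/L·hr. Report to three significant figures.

Dose = 266 mg

Dose = CL × AUC_0→∞ / F
     = 22.4 × 2.97 / 0.25 = 266.112 mg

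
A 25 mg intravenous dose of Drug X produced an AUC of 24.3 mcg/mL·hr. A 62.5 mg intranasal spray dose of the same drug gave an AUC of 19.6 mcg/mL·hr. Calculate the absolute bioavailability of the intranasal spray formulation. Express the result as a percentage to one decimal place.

F = (AUC_ev / D_ev) / (AUC_iv / D_iv)
  = (19.6/62.5) / (24.3/25)
  = 0.3136 / 0.972 = 0.3226
  = 32.26%

F = 32.3%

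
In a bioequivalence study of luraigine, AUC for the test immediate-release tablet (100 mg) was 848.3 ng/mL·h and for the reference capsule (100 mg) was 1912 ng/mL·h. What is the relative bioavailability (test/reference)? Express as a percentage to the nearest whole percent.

F_rel = (AUC_test/D_test) / (AUC_ref/D_ref)
      = (848.3/100) / (1912/100)
      = 8.483 / 19.12 = 0.4437 = 44.37%

F_rel = 44%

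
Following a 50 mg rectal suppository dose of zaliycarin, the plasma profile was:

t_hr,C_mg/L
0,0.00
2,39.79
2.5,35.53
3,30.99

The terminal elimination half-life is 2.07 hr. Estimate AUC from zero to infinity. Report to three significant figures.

Trapezoidal AUC_0→3:
  [0→2]: (0.00+39.79)/2 × 2 = 39.79
  [2→2.5]: (39.79+35.53)/2 × 0.5 = 18.83
  [2.5→3]: (35.53+30.99)/2 × 0.5 = 16.63
  Sum = 75.25 mg/L·hr
k_e = ln2 / t½ = 0.693147 / 2.07 = 0.3349 hr^-1
Extrapolated tail: C_last / k_e = 30.99 / 0.3349 = 92.535
AUC_0→∞ = 75.25 + 92.535 = 167.785 mg/L·hr

AUC = 168 mg/L·hr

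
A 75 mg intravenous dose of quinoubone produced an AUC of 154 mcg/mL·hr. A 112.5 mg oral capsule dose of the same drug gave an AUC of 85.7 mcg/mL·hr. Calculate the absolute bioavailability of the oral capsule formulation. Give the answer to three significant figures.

F = 0.371

F = (AUC_ev / D_ev) / (AUC_iv / D_iv)
  = (85.7/112.5) / (154/75)
  = 0.761778 / 2.05333 = 0.3710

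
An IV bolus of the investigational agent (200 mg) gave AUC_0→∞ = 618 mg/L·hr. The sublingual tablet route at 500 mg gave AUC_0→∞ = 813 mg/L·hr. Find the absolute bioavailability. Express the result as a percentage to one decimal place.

F = (AUC_ev / D_ev) / (AUC_iv / D_iv)
  = (813/500) / (618/200)
  = 1.626 / 3.09 = 0.5262
  = 52.62%

F = 52.6%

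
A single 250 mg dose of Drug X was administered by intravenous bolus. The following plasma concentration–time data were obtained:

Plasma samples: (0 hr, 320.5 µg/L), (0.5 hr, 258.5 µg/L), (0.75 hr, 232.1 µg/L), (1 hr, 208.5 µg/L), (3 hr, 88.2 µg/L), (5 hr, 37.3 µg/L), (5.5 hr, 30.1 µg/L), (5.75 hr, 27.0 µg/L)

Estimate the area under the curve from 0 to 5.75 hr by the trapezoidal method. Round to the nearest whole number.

AUC = 707 µg/L·hr

Trapezoidal AUC_0→5.75:
  [0→0.5]: (320.5+258.5)/2 × 0.5 = 144.75
  [0.5→0.75]: (258.5+232.1)/2 × 0.25 = 61.325
  [0.75→1]: (232.1+208.5)/2 × 0.25 = 55.075
  [1→3]: (208.5+88.2)/2 × 2 = 296.7
  [3→5]: (88.2+37.3)/2 × 2 = 125.5
  [5→5.5]: (37.3+30.1)/2 × 0.5 = 16.85
  [5.5→5.75]: (30.1+27.0)/2 × 0.25 = 7.1375
  Sum = 707.3375 µg/L·hr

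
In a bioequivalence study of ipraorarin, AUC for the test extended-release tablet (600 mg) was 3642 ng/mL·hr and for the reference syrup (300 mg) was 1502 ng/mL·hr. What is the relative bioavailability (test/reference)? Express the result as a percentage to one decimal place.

F_rel = (AUC_test/D_test) / (AUC_ref/D_ref)
      = (3642/600) / (1502/300)
      = 6.07 / 5.00667 = 1.2124 = 121.24%

F_rel = 121.2%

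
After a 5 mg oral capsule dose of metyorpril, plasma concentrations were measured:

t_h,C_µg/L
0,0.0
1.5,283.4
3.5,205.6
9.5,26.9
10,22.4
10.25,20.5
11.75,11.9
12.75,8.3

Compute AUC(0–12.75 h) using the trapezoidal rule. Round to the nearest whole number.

AUC = 1451 µg/L·h

Trapezoidal AUC_0→12.75:
  [0→1.5]: (0.0+283.4)/2 × 1.5 = 212.55
  [1.5→3.5]: (283.4+205.6)/2 × 2 = 489.0
  [3.5→9.5]: (205.6+26.9)/2 × 6 = 697.5
  [9.5→10]: (26.9+22.4)/2 × 0.5 = 12.325
  [10→10.25]: (22.4+20.5)/2 × 0.25 = 5.3625
  [10.25→11.75]: (20.5+11.9)/2 × 1.5 = 24.3
  [11.75→12.75]: (11.9+8.3)/2 × 1 = 10.1
  Sum = 1451.1375 µg/L·h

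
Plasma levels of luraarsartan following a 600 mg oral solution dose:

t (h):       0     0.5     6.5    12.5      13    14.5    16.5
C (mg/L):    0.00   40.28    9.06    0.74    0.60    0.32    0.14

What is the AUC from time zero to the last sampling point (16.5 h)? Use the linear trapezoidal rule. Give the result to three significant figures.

AUC = 189 mg/L·h

Trapezoidal AUC_0→16.5:
  [0→0.5]: (0.00+40.28)/2 × 0.5 = 10.07
  [0.5→6.5]: (40.28+9.06)/2 × 6 = 148.02
  [6.5→12.5]: (9.06+0.74)/2 × 6 = 29.4
  [12.5→13]: (0.74+0.60)/2 × 0.5 = 0.335
  [13→14.5]: (0.60+0.32)/2 × 1.5 = 0.69
  [14.5→16.5]: (0.32+0.14)/2 × 2 = 0.46
  Sum = 188.975 mg/L·h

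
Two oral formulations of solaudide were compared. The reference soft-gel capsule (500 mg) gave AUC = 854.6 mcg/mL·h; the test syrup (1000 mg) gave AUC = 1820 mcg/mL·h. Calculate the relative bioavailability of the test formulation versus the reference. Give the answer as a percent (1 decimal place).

F_rel = (AUC_test/D_test) / (AUC_ref/D_ref)
      = (1820/1000) / (854.6/500)
      = 1.82 / 1.7092 = 1.0648 = 106.48%

F_rel = 106.5%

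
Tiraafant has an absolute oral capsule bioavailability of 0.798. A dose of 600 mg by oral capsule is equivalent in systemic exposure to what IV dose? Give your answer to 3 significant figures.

Systemic exposure from an extravascular dose = F × D_ev, so the equivalent IV dose is F × D_ev.
D_iv = F × D_ev = 0.798 × 600 = 478.8 mg

D_iv = 479 mg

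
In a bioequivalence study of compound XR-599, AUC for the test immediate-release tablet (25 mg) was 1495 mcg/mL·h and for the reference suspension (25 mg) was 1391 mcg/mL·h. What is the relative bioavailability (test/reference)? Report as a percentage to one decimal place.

F_rel = 107.5%

F_rel = (AUC_test/D_test) / (AUC_ref/D_ref)
      = (1495/25) / (1391/25)
      = 59.8 / 55.64 = 1.0748 = 107.48%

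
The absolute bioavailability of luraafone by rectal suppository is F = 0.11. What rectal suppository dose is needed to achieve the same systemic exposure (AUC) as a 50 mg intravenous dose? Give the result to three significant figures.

For equal systemic exposure: F × D_ev = D_iv
D_ev = D_iv / F = 50 / 0.11 = 454.545 mg

D_rectal = 455 mg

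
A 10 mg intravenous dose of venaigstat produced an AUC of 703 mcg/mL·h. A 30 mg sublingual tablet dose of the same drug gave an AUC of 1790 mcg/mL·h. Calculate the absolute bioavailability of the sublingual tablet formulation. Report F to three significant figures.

F = (AUC_ev / D_ev) / (AUC_iv / D_iv)
  = (1790/30) / (703/10)
  = 59.6667 / 70.3 = 0.8487

F = 0.849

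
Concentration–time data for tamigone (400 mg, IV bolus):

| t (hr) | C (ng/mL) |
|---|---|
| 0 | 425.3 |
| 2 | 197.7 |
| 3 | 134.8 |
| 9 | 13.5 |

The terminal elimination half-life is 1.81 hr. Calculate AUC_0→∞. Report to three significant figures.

Trapezoidal AUC_0→9:
  [0→2]: (425.3+197.7)/2 × 2 = 623.0
  [2→3]: (197.7+134.8)/2 × 1 = 166.25
  [3→9]: (134.8+13.5)/2 × 6 = 444.9
  Sum = 1234.15 ng/mL·hr
k_e = ln2 / t½ = 0.693147 / 1.81 = 0.3830 hr^-1
Extrapolated tail: C_last / k_e = 13.5 / 0.383 = 35.248
AUC_0→∞ = 1234.15 + 35.248 = 1269.398 ng/mL·hr

AUC = 1270 ng/mL·hr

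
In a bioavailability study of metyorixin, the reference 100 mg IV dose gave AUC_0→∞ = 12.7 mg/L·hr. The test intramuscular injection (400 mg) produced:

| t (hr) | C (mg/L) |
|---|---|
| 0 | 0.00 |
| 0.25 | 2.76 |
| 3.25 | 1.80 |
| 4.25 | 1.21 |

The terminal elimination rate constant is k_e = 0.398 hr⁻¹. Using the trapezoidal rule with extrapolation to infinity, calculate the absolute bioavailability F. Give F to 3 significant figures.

F = 0.231

Trapezoidal AUC_0→4.25 (intramuscular injection):
  [0→0.25]: (0.00+2.76)/2 × 0.25 = 0.345
  [0.25→3.25]: (2.76+1.80)/2 × 3 = 6.84
  [3.25→4.25]: (1.80+1.21)/2 × 1 = 1.505
  Sum = 8.69 mg/L·hr
Tail: C_last/k_e = 1.21/0.398 = 3.040
AUC_0→∞ (intramuscular injection) = 8.69 + 3.040 = 11.73 mg/L·hr
F = (AUC_ev/D_ev)/(AUC_iv/D_iv) = (11.73/400)/(12.7/100) = 0.029325/0.127 = 0.2309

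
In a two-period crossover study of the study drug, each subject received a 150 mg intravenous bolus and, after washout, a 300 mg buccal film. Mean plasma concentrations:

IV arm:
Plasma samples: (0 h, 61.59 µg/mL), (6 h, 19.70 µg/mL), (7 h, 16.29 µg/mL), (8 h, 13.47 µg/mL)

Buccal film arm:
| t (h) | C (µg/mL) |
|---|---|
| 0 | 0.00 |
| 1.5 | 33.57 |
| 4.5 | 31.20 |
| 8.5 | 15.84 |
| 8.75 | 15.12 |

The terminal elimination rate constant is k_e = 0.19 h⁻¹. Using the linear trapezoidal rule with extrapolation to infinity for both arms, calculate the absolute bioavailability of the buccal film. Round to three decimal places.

Trapezoidal AUC_0→8 (IV):
  [0→6]: (61.59+19.70)/2 × 6 = 243.87
  [6→7]: (19.70+16.29)/2 × 1 = 17.995
  [7→8]: (16.29+13.47)/2 × 1 = 14.88
  Sum = 276.745 µg/mL·h
IV tail: 13.47/0.19 = 70.895; AUC_iv,0→∞ = 276.745 + 70.895 = 347.64 µg/mL·h
Trapezoidal AUC_0→8.75 (buccal film):
  [0→1.5]: (0.00+33.57)/2 × 1.5 = 25.1775
  [1.5→4.5]: (33.57+31.20)/2 × 3 = 97.155
  [4.5→8.5]: (31.20+15.84)/2 × 4 = 94.08
  [8.5→8.75]: (15.84+15.12)/2 × 0.25 = 3.87
  Sum = 220.2825 µg/mL·h
buccal film tail: 15.12/0.19 = 79.579; AUC_ev,0→∞ = 220.2825 + 79.579 = 299.8615 µg/mL·h
F = (AUC_ev/D_ev)/(AUC_iv/D_iv) = (299.8615/300)/(347.64/150) = 0.999538/2.3176 = 0.4313

F = 0.431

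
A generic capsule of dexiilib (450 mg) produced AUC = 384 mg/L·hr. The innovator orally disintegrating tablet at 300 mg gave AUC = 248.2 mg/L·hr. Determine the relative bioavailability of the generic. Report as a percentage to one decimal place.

F_rel = (AUC_test/D_test) / (AUC_ref/D_ref)
      = (384/450) / (248.2/300)
      = 0.853333 / 0.827333 = 1.0314 = 103.14%

F_rel = 103.1%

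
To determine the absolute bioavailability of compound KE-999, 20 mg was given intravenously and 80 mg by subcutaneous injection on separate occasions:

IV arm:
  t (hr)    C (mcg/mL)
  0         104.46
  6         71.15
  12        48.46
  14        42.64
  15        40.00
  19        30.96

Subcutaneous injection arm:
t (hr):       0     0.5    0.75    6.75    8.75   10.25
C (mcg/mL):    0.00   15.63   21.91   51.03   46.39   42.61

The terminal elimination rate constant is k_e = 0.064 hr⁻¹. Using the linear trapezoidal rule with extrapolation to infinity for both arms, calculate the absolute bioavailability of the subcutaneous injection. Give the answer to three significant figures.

F = 0.161

Trapezoidal AUC_0→19 (IV):
  [0→6]: (104.46+71.15)/2 × 6 = 526.83
  [6→12]: (71.15+48.46)/2 × 6 = 358.83
  [12→14]: (48.46+42.64)/2 × 2 = 91.1
  [14→15]: (42.64+40.00)/2 × 1 = 41.32
  [15→19]: (40.00+30.96)/2 × 4 = 141.92
  Sum = 1160.0 mcg/mL·hr
IV tail: 30.96/0.064 = 483.750; AUC_iv,0→∞ = 1160.0 + 483.750 = 1643.75 mcg/mL·hr
Trapezoidal AUC_0→10.25 (subcutaneous injection):
  [0→0.5]: (0.00+15.63)/2 × 0.5 = 3.9075
  [0.5→0.75]: (15.63+21.91)/2 × 0.25 = 4.6925
  [0.75→6.75]: (21.91+51.03)/2 × 6 = 218.82
  [6.75→8.75]: (51.03+46.39)/2 × 2 = 97.42
  [8.75→10.25]: (46.39+42.61)/2 × 1.5 = 66.75
  Sum = 391.59 mcg/mL·hr
subcutaneous injection tail: 42.61/0.064 = 665.781; AUC_ev,0→∞ = 391.59 + 665.781 = 1057.371 mcg/mL·hr
F = (AUC_ev/D_ev)/(AUC_iv/D_iv) = (1057.371/80)/(1643.75/20) = 13.2171/82.1875 = 0.1608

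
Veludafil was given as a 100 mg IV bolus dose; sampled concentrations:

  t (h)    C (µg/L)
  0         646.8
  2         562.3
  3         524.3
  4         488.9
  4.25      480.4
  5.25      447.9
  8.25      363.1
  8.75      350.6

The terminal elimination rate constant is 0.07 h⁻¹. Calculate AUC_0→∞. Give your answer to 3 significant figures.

Trapezoidal AUC_0→8.75:
  [0→2]: (646.8+562.3)/2 × 2 = 1209.1
  [2→3]: (562.3+524.3)/2 × 1 = 543.3
  [3→4]: (524.3+488.9)/2 × 1 = 506.6
  [4→4.25]: (488.9+480.4)/2 × 0.25 = 121.1625
  [4.25→5.25]: (480.4+447.9)/2 × 1 = 464.15
  [5.25→8.25]: (447.9+363.1)/2 × 3 = 1216.5
  [8.25→8.75]: (363.1+350.6)/2 × 0.5 = 178.425
  Sum = 4239.2375 µg/L·h
Extrapolated tail: C_last / k_e = 350.6 / 0.07 = 5008.571
AUC_0→∞ = 4239.2375 + 5008.571 = 9247.8085 µg/L·h

AUC = 9250 µg/L·h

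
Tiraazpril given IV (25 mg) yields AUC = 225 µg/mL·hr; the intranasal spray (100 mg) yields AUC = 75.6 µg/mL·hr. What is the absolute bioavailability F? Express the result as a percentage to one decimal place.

F = (AUC_ev / D_ev) / (AUC_iv / D_iv)
  = (75.6/100) / (225/25)
  = 0.756 / 9 = 0.0840
  = 8.40%

F = 8.4%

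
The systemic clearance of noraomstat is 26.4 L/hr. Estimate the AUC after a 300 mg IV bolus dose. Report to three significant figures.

AUC = 11.4 mg/L·hr

AUC_0→∞ = Dose_iv / CL
        = 300 / 26.4 = 11.3636 mg/L·hr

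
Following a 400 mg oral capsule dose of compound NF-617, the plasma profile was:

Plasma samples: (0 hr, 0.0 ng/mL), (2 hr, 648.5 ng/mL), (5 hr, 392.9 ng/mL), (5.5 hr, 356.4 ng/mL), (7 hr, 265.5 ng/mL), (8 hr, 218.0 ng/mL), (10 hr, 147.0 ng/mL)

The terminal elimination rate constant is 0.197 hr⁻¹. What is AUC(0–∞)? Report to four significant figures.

Trapezoidal AUC_0→10:
  [0→2]: (0.0+648.5)/2 × 2 = 648.5
  [2→5]: (648.5+392.9)/2 × 3 = 1562.1
  [5→5.5]: (392.9+356.4)/2 × 0.5 = 187.325
  [5.5→7]: (356.4+265.5)/2 × 1.5 = 466.425
  [7→8]: (265.5+218.0)/2 × 1 = 241.75
  [8→10]: (218.0+147.0)/2 × 2 = 365.0
  Sum = 3471.1 ng/mL·hr
Extrapolated tail: C_last / k_e = 147.0 / 0.197 = 746.193
AUC_0→∞ = 3471.1 + 746.193 = 4217.293 ng/mL·hr

AUC = 4217 ng/mL·hr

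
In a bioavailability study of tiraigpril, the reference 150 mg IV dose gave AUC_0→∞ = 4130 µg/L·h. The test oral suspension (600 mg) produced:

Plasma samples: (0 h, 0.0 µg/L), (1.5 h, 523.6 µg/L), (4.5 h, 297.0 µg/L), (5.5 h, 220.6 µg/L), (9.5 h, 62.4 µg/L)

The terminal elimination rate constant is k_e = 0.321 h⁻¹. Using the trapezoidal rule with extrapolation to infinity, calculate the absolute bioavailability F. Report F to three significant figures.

Trapezoidal AUC_0→9.5 (oral suspension):
  [0→1.5]: (0.0+523.6)/2 × 1.5 = 392.7
  [1.5→4.5]: (523.6+297.0)/2 × 3 = 1230.9
  [4.5→5.5]: (297.0+220.6)/2 × 1 = 258.8
  [5.5→9.5]: (220.6+62.4)/2 × 4 = 566.0
  Sum = 2448.4 µg/L·h
Tail: C_last/k_e = 62.4/0.321 = 194.393
AUC_0→∞ (oral suspension) = 2448.4 + 194.393 = 2642.793 µg/L·h
F = (AUC_ev/D_ev)/(AUC_iv/D_iv) = (2642.793/600)/(4130/150) = 4.404655/27.5333 = 0.1600

F = 0.160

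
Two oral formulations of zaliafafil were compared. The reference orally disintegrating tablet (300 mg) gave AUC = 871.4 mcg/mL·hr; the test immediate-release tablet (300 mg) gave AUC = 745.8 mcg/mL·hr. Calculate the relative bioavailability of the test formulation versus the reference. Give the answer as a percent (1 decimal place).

F_rel = 85.6%

F_rel = (AUC_test/D_test) / (AUC_ref/D_ref)
      = (745.8/300) / (871.4/300)
      = 2.486 / 2.90467 = 0.8559 = 85.59%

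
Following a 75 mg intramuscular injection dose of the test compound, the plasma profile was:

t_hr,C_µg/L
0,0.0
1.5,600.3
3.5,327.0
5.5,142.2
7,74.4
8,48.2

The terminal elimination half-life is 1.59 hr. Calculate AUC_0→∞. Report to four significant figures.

AUC = 2181 µg/L·hr

Trapezoidal AUC_0→8:
  [0→1.5]: (0.0+600.3)/2 × 1.5 = 450.225
  [1.5→3.5]: (600.3+327.0)/2 × 2 = 927.3
  [3.5→5.5]: (327.0+142.2)/2 × 2 = 469.2
  [5.5→7]: (142.2+74.4)/2 × 1.5 = 162.45
  [7→8]: (74.4+48.2)/2 × 1 = 61.3
  Sum = 2070.475 µg/L·hr
k_e = ln2 / t½ = 0.693147 / 1.59 = 0.4359 hr^-1
Extrapolated tail: C_last / k_e = 48.2 / 0.4359 = 110.576
AUC_0→∞ = 2070.475 + 110.576 = 2181.051 µg/L·hr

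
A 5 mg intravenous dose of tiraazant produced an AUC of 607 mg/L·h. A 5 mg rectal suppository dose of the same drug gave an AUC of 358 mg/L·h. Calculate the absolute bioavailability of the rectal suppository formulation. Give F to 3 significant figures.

F = (AUC_ev / D_ev) / (AUC_iv / D_iv)
  = (358/5) / (607/5)
  = 71.6 / 121.4 = 0.5898

F = 0.590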